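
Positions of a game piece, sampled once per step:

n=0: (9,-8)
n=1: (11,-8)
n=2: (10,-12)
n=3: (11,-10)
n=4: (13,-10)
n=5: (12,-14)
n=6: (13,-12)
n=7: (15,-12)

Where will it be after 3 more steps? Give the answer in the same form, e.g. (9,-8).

(17,-14)

Differencing gives (+2,+0), (-1,-4), (+1,+2), (+2,+0), (-1,-4), (+1,+2), (+2,+0). This is the pattern (+2,+0), (-1,-4), (+1,+2) repeated.
step 8: apply (-1,-4) → (14,-16)
step 9: apply (+1,+2) → (15,-14)
step 10: apply (+2,+0) → (17,-14)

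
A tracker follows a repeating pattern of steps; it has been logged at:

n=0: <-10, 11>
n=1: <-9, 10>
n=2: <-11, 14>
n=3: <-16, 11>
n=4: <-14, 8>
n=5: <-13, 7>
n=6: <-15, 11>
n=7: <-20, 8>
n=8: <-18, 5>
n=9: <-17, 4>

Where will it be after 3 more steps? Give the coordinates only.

Differencing gives <+1, -1>, <-2, +4>, <-5, -3>, <+2, -3>, <+1, -1>, <-2, +4>, <-5, -3>, <+2, -3>, <+1, -1>. This is the pattern <+1, -1>, <-2, +4>, <-5, -3>, <+2, -3> repeated.
step 10: apply <-2, +4> → <-19, 8>
step 11: apply <-5, -3> → <-24, 5>
step 12: apply <+2, -3> → <-22, 2>

<-22, 2>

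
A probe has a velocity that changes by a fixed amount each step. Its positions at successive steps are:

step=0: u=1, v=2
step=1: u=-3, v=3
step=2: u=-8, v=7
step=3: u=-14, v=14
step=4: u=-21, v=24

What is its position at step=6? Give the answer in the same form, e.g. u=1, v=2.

First differences are (-4,+1), (-5,+4), (-6,+7), (-7,+10); their common second difference is (-1,+3) (constant acceleration).
step 5: u=-21, v=24 + (-8,+13) → u=-29, v=37
step 6: u=-29, v=37 + (-9,+16) → u=-38, v=53

u=-38, v=53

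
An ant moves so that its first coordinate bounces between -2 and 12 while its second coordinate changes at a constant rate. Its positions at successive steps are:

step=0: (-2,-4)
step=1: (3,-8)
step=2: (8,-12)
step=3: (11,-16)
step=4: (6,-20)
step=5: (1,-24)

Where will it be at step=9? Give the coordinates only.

(9,-40)

The first coordinate reflects between -2 and 12, moving 5 per step.
  step 6: 1 → 0
  step 7: 0 → 5
  step 8: 5 → 10
  step 9: 10 → 9
The second coordinate changes by -4 each step: at step 9 it is -40.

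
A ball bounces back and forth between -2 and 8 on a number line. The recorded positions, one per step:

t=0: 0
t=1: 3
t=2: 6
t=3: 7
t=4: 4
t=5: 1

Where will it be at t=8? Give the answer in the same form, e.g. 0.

4

The value travels 3 per step and bounces off the walls at -2 and 8.
  step 6: 1 → -2
  step 7: -2 → 1
  step 8: 1 → 4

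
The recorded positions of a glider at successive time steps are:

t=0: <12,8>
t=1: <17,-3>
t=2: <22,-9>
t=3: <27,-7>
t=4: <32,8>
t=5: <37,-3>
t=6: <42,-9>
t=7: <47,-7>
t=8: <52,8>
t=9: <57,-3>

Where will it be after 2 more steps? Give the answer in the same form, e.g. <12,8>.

<67,-7>

The first coordinate changes by +5 each step, so at step 11 it is 12 + 11·(5) = 67.
The second coordinate repeats the cycle [8, -3, -9, -7] with period 4; step 11 mod 4 = 3, giving -7.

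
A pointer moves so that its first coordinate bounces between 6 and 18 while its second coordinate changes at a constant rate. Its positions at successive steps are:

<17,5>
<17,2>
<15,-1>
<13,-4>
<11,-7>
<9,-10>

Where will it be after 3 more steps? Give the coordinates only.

<9,-19>

The first coordinate reflects between 6 and 18, moving 2 per step.
  step 6: 9 → 7
  step 7: 7 → 7
  step 8: 7 → 9
The second coordinate changes by -3 each step: at step 8 it is -19.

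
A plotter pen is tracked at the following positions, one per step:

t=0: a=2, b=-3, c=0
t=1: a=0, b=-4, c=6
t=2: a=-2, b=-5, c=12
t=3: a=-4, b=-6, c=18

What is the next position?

Each step adds (-2, -1, +6) to the position.
step 4: a=-4, b=-6, c=18 + (-2, -1, +6) → a=-6, b=-7, c=24

a=-6, b=-7, c=24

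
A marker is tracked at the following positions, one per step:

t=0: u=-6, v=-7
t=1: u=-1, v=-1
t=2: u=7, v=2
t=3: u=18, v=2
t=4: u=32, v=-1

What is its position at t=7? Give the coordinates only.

u=92, v=-28

First differences are (+5,+6), (+8,+3), (+11,+0), (+14,-3); their common second difference is (+3,-3) (constant acceleration).
step 5: u=32, v=-1 + (+17,-6) → u=49, v=-7
step 6: u=49, v=-7 + (+20,-9) → u=69, v=-16
step 7: u=69, v=-16 + (+23,-12) → u=92, v=-28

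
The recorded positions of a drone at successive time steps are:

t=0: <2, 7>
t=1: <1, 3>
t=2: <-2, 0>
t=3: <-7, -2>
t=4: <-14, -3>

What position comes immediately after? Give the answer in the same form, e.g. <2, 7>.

<-23, -3>

Successive displacements: <-1, -4>, <-3, -3>, <-5, -2>, <-7, -1> — each changes by <-2, +1>.
step 5: <-14, -3> + <-9, +0> → <-23, -3>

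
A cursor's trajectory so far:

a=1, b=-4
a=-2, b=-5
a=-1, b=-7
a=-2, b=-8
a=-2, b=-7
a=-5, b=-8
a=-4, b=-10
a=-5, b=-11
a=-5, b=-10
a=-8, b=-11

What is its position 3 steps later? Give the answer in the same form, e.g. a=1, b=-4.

a=-8, b=-13

Step-to-step displacements: (-3,-1), (+1,-2), (-1,-1), (+0,+1), (-3,-1), (+1,-2), (-1,-1), (+0,+1), (-3,-1) — a repeating cycle of length 4.
step 10: apply (+1,-2) → a=-7, b=-13
step 11: apply (-1,-1) → a=-8, b=-14
step 12: apply (+0,+1) → a=-8, b=-13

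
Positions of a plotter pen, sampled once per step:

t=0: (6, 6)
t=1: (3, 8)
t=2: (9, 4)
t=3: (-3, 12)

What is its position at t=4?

(21, -4)

Step-to-step displacements: (-3, +2), (+6, -4), (-12, +8); each is -2× the previous.
step 4: (-3, 12) + (+24, -16) → (21, -4)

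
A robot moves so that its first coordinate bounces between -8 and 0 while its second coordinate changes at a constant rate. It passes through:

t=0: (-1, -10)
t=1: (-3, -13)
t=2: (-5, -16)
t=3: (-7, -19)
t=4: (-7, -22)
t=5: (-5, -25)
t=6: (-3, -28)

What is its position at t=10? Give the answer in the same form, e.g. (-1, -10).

(-5, -40)

The first coordinate reflects between -8 and 0, moving 2 per step.
  step 7: -3 → -1
  step 8: -1 → -1
  step 9: -1 → -3
  step 10: -3 → -5
The second coordinate changes by -3 each step: at step 10 it is -40.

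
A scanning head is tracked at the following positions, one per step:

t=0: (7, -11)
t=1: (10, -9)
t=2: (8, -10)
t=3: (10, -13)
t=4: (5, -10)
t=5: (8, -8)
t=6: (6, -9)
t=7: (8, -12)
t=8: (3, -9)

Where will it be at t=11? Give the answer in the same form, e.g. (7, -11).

(6, -11)

Step-to-step displacements: (+3, +2), (-2, -1), (+2, -3), (-5, +3), (+3, +2), (-2, -1), (+2, -3), (-5, +3) — a repeating cycle of length 4.
step 9: apply (+3, +2) → (6, -7)
step 10: apply (-2, -1) → (4, -8)
step 11: apply (+2, -3) → (6, -11)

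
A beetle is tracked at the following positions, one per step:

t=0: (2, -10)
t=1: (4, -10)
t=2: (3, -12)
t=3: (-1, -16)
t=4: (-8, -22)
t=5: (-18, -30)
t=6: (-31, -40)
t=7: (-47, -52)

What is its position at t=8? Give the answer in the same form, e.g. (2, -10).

First differences are (+2, +0), (-1, -2), (-4, -4), (-7, -6), (-10, -8), (-13, -10), (-16, -12); their common second difference is (-3, -2) (constant acceleration).
step 8: (-47, -52) + (-19, -14) → (-66, -66)

(-66, -66)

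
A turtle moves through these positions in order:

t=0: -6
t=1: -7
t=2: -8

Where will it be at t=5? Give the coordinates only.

Each step adds -1 to the position.
step 3: -8 − 1 → -9
step 4: -9 − 1 → -10
step 5: -10 − 1 → -11

-11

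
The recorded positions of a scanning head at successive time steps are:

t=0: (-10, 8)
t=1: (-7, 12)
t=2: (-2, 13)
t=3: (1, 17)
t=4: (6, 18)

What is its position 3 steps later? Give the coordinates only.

(17, 27)

Step-to-step displacements: (+3, +4), (+5, +1), (+3, +4), (+5, +1) — a repeating cycle of length 2.
step 5: apply (+3, +4) → (9, 22)
step 6: apply (+5, +1) → (14, 23)
step 7: apply (+3, +4) → (17, 27)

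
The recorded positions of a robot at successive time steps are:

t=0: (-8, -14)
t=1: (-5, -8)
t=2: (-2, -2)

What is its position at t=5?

(7, 16)

Each step adds (+3, +6) to the position.
step 3: (-2, -2) + (+3, +6) → (1, 4)
step 4: (1, 4) + (+3, +6) → (4, 10)
step 5: (4, 10) + (+3, +6) → (7, 16)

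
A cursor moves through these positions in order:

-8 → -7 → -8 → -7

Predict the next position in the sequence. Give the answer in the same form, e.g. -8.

-8

Step-to-step displacements: +1, -1, +1; each is -1× the previous.
step 4: -7 − 1 → -8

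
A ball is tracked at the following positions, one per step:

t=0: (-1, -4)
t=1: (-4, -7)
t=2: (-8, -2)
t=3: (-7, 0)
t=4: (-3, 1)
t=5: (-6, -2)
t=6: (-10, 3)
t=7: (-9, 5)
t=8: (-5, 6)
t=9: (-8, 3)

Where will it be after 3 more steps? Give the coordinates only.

(-7, 11)

Differencing gives (-3, -3), (-4, +5), (+1, +2), (+4, +1), (-3, -3), (-4, +5), (+1, +2), (+4, +1), (-3, -3). This is the pattern (-3, -3), (-4, +5), (+1, +2), (+4, +1) repeated.
step 10: apply (-4, +5) → (-12, 8)
step 11: apply (+1, +2) → (-11, 10)
step 12: apply (+4, +1) → (-7, 11)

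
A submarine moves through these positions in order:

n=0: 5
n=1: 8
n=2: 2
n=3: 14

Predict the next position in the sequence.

-10

Consecutive displacements +3, -6, +12 scale by a factor of -2 each step.
step 4: 14 − 24 → -10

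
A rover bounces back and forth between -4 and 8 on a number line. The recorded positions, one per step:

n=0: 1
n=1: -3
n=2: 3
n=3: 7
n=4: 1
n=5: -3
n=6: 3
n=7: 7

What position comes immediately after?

The value travels 6 per step and bounces off the walls at -4 and 8.
  step 8: 7 → 1

1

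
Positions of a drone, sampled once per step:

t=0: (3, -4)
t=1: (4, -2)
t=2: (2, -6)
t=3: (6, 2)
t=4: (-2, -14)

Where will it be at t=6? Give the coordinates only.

Step-to-step displacements: (+1, +2), (-2, -4), (+4, +8), (-8, -16); each is -2× the previous.
step 5: (-2, -14) + (+16, +32) → (14, 18)
step 6: (14, 18) + (-32, -64) → (-18, -46)

(-18, -46)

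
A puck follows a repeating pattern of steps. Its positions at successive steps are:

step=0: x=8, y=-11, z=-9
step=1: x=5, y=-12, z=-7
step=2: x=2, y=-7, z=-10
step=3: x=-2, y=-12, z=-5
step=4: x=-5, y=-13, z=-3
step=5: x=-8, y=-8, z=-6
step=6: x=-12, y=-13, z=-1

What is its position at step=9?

x=-22, y=-14, z=3

The moves between consecutive positions are (-3, -1, +2), (-3, +5, -3), (-4, -5, +5), (-3, -1, +2), (-3, +5, -3), (-4, -5, +5); they repeat the 3-cycle [(-3, -1, +2), (-3, +5, -3), (-4, -5, +5)].
step 7: apply (-3, -1, +2) → x=-15, y=-14, z=1
step 8: apply (-3, +5, -3) → x=-18, y=-9, z=-2
step 9: apply (-4, -5, +5) → x=-22, y=-14, z=3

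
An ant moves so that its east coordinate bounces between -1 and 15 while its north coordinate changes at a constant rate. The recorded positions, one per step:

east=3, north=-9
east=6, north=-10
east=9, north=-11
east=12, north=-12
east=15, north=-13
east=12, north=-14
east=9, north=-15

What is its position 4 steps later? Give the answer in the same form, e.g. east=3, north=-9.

east=1, north=-19

The east coordinate travels 3 per step and bounces off the walls at -1 and 15.
  step 7: 9 → 6
  step 8: 6 → 3
  step 9: 3 → 0
  step 10: 0 → 1
The north coordinate changes by -1 each step: at step 10 it is -19.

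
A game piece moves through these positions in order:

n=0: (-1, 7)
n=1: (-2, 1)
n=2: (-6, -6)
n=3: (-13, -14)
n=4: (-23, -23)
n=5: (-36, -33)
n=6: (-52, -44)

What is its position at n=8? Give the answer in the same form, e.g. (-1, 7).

(-93, -69)

Successive displacements: (-1, -6), (-4, -7), (-7, -8), (-10, -9), (-13, -10), (-16, -11) — each changes by (-3, -1).
step 7: (-52, -44) + (-19, -12) → (-71, -56)
step 8: (-71, -56) + (-22, -13) → (-93, -69)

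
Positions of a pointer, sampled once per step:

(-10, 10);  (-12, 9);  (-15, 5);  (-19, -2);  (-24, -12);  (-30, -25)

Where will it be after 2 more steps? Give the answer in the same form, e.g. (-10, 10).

(-45, -60)

First differences are (-2, -1), (-3, -4), (-4, -7), (-5, -10), (-6, -13); their common second difference is (-1, -3) (constant acceleration).
step 6: (-30, -25) + (-7, -16) → (-37, -41)
step 7: (-37, -41) + (-8, -19) → (-45, -60)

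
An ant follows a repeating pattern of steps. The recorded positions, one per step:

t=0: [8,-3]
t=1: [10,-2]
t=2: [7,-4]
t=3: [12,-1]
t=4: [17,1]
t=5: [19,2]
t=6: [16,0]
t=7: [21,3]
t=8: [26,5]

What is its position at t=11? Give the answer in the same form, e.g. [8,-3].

Step-to-step displacements: [+2,+1], [-3,-2], [+5,+3], [+5,+2], [+2,+1], [-3,-2], [+5,+3], [+5,+2] — a repeating cycle of length 4.
step 9: apply [+2,+1] → [28,6]
step 10: apply [-3,-2] → [25,4]
step 11: apply [+5,+3] → [30,7]

[30,7]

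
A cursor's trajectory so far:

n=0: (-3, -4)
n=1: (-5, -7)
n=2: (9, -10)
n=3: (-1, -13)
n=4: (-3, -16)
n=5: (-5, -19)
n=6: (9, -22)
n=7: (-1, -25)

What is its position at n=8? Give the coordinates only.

First: cycles through -3, -5, 9, -1 every 4 steps. Step 8 lands at position 0 of the cycle → -3.
Second: linear, -3 per step → -28 at step 8.

(-3, -28)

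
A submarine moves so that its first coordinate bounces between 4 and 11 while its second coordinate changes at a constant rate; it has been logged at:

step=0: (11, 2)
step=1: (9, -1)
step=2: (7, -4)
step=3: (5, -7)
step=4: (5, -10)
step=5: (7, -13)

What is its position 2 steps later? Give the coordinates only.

The first coordinate travels 2 per step and bounces off the walls at 4 and 11.
  step 6: 7 → 9
  step 7: 9 → 11
The second coordinate changes by -3 each step: at step 7 it is -19.

(11, -19)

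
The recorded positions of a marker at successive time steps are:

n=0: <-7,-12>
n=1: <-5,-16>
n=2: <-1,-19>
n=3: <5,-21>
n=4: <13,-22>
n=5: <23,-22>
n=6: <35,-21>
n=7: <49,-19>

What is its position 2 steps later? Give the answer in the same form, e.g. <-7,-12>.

First differences are <+2,-4>, <+4,-3>, <+6,-2>, <+8,-1>, <+10,+0>, <+12,+1>, <+14,+2>; their common second difference is <+2,+1> (constant acceleration).
step 8: <49,-19> + <+16,+3> → <65,-16>
step 9: <65,-16> + <+18,+4> → <83,-12>

<83,-12>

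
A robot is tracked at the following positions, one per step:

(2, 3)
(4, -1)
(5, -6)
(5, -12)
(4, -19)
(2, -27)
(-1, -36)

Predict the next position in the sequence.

First differences are (+2, -4), (+1, -5), (+0, -6), (-1, -7), (-2, -8), (-3, -9); their common second difference is (-1, -1) (constant acceleration).
step 7: (-1, -36) + (-4, -10) → (-5, -46)

(-5, -46)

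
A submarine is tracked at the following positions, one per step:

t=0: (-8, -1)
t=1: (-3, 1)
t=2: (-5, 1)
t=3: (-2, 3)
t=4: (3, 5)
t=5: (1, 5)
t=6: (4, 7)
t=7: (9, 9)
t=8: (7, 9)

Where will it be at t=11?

Differencing gives (+5, +2), (-2, +0), (+3, +2), (+5, +2), (-2, +0), (+3, +2), (+5, +2), (-2, +0). This is the pattern (+5, +2), (-2, +0), (+3, +2) repeated.
step 9: apply (+3, +2) → (10, 11)
step 10: apply (+5, +2) → (15, 13)
step 11: apply (-2, +0) → (13, 13)

(13, 13)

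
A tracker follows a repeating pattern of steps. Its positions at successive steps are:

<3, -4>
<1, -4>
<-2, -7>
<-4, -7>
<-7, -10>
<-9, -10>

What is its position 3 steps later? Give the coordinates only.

<-17, -16>

Differencing gives <-2, +0>, <-3, -3>, <-2, +0>, <-3, -3>, <-2, +0>. This is the pattern <-2, +0>, <-3, -3> repeated.
step 6: apply <-3, -3> → <-12, -13>
step 7: apply <-2, +0> → <-14, -13>
step 8: apply <-3, -3> → <-17, -16>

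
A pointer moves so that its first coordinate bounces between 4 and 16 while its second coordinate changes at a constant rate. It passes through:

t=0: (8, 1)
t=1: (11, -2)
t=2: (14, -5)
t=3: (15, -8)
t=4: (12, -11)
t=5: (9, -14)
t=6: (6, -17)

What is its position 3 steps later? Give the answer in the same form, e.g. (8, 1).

The first coordinate reflects between 4 and 16, moving 3 per step.
  step 7: 6 → 5
  step 8: 5 → 8
  step 9: 8 → 11
The second coordinate changes by -3 each step: at step 9 it is -26.

(11, -26)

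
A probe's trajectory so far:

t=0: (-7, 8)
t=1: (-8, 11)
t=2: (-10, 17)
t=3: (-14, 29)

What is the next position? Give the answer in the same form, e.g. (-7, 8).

The jumps are (-1, +3), (-2, +6), (-4, +12) — a geometric progression with ratio 2.
step 4: (-14, 29) + (-8, +24) → (-22, 53)

(-22, 53)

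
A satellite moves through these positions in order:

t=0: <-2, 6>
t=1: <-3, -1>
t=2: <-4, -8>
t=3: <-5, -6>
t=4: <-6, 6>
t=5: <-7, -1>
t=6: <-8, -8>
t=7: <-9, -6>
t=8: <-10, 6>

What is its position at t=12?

The first coordinate changes by -1 each step, so at step 12 it is -2 + 12·(-1) = -14.
The second coordinate repeats the cycle [6, -1, -8, -6] with period 4; step 12 mod 4 = 0, giving 6.

<-14, 6>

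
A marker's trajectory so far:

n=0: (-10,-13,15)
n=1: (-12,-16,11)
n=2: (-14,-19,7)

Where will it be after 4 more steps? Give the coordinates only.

(-22,-31,-9)

The position changes by (-2,-3,-4) every step.
step 3: (-14,-19,7) + (-2,-3,-4) → (-16,-22,3)
step 4: (-16,-22,3) + (-2,-3,-4) → (-18,-25,-1)
step 5: (-18,-25,-1) + (-2,-3,-4) → (-20,-28,-5)
step 6: (-20,-28,-5) + (-2,-3,-4) → (-22,-31,-9)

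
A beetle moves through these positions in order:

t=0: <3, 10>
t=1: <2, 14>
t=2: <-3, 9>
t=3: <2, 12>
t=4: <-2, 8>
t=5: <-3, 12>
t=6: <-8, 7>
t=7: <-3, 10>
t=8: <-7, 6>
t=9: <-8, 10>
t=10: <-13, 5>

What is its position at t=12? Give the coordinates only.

<-12, 4>

Step-to-step displacements: <-1, +4>, <-5, -5>, <+5, +3>, <-4, -4>, <-1, +4>, <-5, -5>, <+5, +3>, <-4, -4>, <-1, +4>, <-5, -5> — a repeating cycle of length 4.
step 11: apply <+5, +3> → <-8, 8>
step 12: apply <-4, -4> → <-12, 4>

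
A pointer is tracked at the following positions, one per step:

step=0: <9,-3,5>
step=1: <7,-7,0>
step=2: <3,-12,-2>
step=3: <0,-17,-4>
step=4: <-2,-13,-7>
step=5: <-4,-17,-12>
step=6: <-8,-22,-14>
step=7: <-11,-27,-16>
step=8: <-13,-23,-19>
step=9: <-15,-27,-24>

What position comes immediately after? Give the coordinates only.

Differencing gives <-2,-4,-5>, <-4,-5,-2>, <-3,-5,-2>, <-2,+4,-3>, <-2,-4,-5>, <-4,-5,-2>, <-3,-5,-2>, <-2,+4,-3>, <-2,-4,-5>. This is the pattern <-2,-4,-5>, <-4,-5,-2>, <-3,-5,-2>, <-2,+4,-3> repeated.
step 10: apply <-4,-5,-2> → <-19,-32,-26>

<-19,-32,-26>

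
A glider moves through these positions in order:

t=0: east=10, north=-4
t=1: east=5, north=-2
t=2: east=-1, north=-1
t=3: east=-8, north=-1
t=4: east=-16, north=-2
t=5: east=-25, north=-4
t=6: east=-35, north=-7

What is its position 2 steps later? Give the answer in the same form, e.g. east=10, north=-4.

Taking differences between consecutive positions: (-5, +2), (-6, +1), (-7, +0), (-8, -1), (-9, -2), (-10, -3). These grow by (-1, -1) each step.
step 7: east=-35, north=-7 + (-11, -4) → east=-46, north=-11
step 8: east=-46, north=-11 + (-12, -5) → east=-58, north=-16

east=-58, north=-16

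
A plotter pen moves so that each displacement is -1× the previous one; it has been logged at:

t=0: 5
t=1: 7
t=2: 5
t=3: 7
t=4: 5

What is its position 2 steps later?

5

Consecutive displacements +2, -2, +2, -2 scale by a factor of -1 each step.
step 5: 5 + 2 → 7
step 6: 7 − 2 → 5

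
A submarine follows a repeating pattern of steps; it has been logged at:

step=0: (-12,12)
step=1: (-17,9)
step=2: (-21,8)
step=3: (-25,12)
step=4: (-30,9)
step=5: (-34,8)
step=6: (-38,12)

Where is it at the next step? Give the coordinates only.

The moves between consecutive positions are (-5,-3), (-4,-1), (-4,+4), (-5,-3), (-4,-1), (-4,+4); they repeat the 3-cycle [(-5,-3), (-4,-1), (-4,+4)].
step 7: apply (-5,-3) → (-43,9)

(-43,9)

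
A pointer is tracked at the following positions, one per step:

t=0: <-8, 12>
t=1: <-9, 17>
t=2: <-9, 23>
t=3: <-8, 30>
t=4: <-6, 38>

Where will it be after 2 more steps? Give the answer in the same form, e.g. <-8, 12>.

Taking differences between consecutive positions: <-1, +5>, <+0, +6>, <+1, +7>, <+2, +8>. These grow by <+1, +1> each step.
step 5: <-6, 38> + <+3, +9> → <-3, 47>
step 6: <-3, 47> + <+4, +10> → <1, 57>

<1, 57>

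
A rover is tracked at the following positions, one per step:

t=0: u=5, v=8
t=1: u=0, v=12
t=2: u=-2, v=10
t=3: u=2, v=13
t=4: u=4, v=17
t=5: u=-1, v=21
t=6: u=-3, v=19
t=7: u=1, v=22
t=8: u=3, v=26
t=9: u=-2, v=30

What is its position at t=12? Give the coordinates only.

u=2, v=35

Differencing gives (-5, +4), (-2, -2), (+4, +3), (+2, +4), (-5, +4), (-2, -2), (+4, +3), (+2, +4), (-5, +4). This is the pattern (-5, +4), (-2, -2), (+4, +3), (+2, +4) repeated.
step 10: apply (-2, -2) → u=-4, v=28
step 11: apply (+4, +3) → u=0, v=31
step 12: apply (+2, +4) → u=2, v=35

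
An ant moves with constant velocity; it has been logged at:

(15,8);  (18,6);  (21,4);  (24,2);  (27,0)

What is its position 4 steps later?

(39,-8)

Each step adds (+3,-2) to the position.
step 5: (27,0) + (+3,-2) → (30,-2)
step 6: (30,-2) + (+3,-2) → (33,-4)
step 7: (33,-4) + (+3,-2) → (36,-6)
step 8: (36,-6) + (+3,-2) → (39,-8)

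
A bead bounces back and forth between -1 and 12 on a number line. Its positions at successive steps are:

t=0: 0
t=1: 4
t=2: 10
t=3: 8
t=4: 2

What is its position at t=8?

The value travels 6 per step and bounces off the walls at -1 and 12.
  step 5: 2 → 2
  step 6: 2 → 8
  step 7: 8 → 10
  step 8: 10 → 4

4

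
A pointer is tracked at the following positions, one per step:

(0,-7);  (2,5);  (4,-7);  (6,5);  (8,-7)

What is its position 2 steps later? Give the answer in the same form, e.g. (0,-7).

The first coordinate changes by +2 each step, so at step 6 it is 0 + 6·(2) = 12.
The second coordinate repeats the cycle [-7, 5] with period 2; step 6 mod 2 = 0, giving -7.

(12,-7)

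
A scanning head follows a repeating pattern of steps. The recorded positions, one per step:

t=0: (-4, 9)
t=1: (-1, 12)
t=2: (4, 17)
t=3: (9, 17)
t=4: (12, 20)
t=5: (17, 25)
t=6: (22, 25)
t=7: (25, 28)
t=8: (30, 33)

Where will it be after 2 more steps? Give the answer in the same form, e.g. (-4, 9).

(38, 36)

The moves between consecutive positions are (+3, +3), (+5, +5), (+5, +0), (+3, +3), (+5, +5), (+5, +0), (+3, +3), (+5, +5); they repeat the 3-cycle [(+3, +3), (+5, +5), (+5, +0)].
step 9: apply (+5, +0) → (35, 33)
step 10: apply (+3, +3) → (38, 36)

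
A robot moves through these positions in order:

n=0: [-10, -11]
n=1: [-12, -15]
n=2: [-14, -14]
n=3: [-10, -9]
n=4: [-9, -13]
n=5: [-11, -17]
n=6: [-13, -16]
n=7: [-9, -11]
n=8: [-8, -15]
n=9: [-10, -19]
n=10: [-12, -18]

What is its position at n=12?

[-7, -17]

The moves between consecutive positions are [-2, -4], [-2, +1], [+4, +5], [+1, -4], [-2, -4], [-2, +1], [+4, +5], [+1, -4], [-2, -4], [-2, +1]; they repeat the 4-cycle [[-2, -4], [-2, +1], [+4, +5], [+1, -4]].
step 11: apply [+4, +5] → [-8, -13]
step 12: apply [+1, -4] → [-7, -17]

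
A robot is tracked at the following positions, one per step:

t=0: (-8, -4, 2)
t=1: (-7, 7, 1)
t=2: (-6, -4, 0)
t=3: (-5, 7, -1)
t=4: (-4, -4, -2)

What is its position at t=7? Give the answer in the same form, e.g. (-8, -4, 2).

(-1, 7, -5)

The first coordinate changes by +1 each step, so at step 7 it is -8 + 7·(1) = -1.
The second coordinate repeats the cycle [-4, 7] with period 2; step 7 mod 2 = 1, giving 7.
The third coordinate changes by -1 each step, so at step 7 it is 2 + 7·(-1) = -5.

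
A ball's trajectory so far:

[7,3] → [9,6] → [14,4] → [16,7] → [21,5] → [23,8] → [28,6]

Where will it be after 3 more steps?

Step-to-step displacements: [+2,+3], [+5,-2], [+2,+3], [+5,-2], [+2,+3], [+5,-2] — a repeating cycle of length 2.
step 7: apply [+2,+3] → [30,9]
step 8: apply [+5,-2] → [35,7]
step 9: apply [+2,+3] → [37,10]

[37,10]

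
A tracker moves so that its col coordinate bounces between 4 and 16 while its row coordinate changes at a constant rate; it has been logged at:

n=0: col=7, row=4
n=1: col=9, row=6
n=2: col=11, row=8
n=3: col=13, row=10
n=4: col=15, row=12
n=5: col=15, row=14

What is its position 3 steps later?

The col coordinate travels 2 per step and bounces off the walls at 4 and 16.
  step 6: 15 → 13
  step 7: 13 → 11
  step 8: 11 → 9
The row coordinate changes by +2 each step: at step 8 it is 20.

col=9, row=20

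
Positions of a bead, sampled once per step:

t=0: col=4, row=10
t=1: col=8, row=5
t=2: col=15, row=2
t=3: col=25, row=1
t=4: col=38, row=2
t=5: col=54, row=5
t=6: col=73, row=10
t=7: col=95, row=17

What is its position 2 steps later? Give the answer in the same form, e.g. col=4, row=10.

col=148, row=37

First differences are (+4, -5), (+7, -3), (+10, -1), (+13, +1), (+16, +3), (+19, +5), (+22, +7); their common second difference is (+3, +2) (constant acceleration).
step 8: col=95, row=17 + (+25, +9) → col=120, row=26
step 9: col=120, row=26 + (+28, +11) → col=148, row=37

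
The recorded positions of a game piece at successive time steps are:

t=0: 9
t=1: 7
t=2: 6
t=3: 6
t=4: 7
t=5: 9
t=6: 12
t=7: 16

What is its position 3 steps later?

34

First differences are -2, -1, +0, +1, +2, +3, +4; their common second difference is +1 (constant acceleration).
step 8: 16 + 5 → 21
step 9: 21 + 6 → 27
step 10: 27 + 7 → 34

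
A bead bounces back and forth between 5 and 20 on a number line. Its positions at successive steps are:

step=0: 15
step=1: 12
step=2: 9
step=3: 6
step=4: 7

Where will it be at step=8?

19

The value reflects between 5 and 20, moving 3 per step.
  step 5: 7 → 10
  step 6: 10 → 13
  step 7: 13 → 16
  step 8: 16 → 19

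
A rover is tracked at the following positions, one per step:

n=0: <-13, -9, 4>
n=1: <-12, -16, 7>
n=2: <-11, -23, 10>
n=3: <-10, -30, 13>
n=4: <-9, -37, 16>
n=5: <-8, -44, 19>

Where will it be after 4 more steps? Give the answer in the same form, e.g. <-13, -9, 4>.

The position changes by <+1, -7, +3> every step.
step 6: <-8, -44, 19> + <+1, -7, +3> → <-7, -51, 22>
step 7: <-7, -51, 22> + <+1, -7, +3> → <-6, -58, 25>
step 8: <-6, -58, 25> + <+1, -7, +3> → <-5, -65, 28>
step 9: <-5, -65, 28> + <+1, -7, +3> → <-4, -72, 31>

<-4, -72, 31>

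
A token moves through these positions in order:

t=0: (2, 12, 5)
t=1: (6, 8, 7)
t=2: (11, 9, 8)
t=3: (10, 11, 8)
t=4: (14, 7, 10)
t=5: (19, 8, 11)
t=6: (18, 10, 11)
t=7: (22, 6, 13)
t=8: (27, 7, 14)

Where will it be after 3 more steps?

The moves between consecutive positions are (+4, -4, +2), (+5, +1, +1), (-1, +2, +0), (+4, -4, +2), (+5, +1, +1), (-1, +2, +0), (+4, -4, +2), (+5, +1, +1); they repeat the 3-cycle [(+4, -4, +2), (+5, +1, +1), (-1, +2, +0)].
step 9: apply (-1, +2, +0) → (26, 9, 14)
step 10: apply (+4, -4, +2) → (30, 5, 16)
step 11: apply (+5, +1, +1) → (35, 6, 17)

(35, 6, 17)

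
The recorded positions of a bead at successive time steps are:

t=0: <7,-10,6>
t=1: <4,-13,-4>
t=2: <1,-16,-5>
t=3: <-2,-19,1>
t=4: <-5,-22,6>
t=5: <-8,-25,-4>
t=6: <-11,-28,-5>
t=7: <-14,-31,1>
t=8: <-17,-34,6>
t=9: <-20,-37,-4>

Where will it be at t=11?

<-26,-43,1>

The first coordinate changes by -3 each step, so at step 11 it is 7 + 11·(-3) = -26.
The second coordinate changes by -3 each step, so at step 11 it is -10 + 11·(-3) = -43.
The third coordinate repeats the cycle [6, -4, -5, 1] with period 4; step 11 mod 4 = 3, giving 1.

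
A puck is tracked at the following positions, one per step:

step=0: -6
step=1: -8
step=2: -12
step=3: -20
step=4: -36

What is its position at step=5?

-68

Step-to-step displacements: -2, -4, -8, -16; each is 2× the previous.
step 5: -36 − 32 → -68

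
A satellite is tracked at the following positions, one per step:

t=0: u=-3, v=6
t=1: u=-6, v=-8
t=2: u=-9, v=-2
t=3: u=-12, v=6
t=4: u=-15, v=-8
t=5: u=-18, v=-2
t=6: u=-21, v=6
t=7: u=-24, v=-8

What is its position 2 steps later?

U: linear, -3 per step → -30 at step 9.
V: cycles through 6, -8, -2 every 3 steps. Step 9 lands at position 0 of the cycle → 6.

u=-30, v=6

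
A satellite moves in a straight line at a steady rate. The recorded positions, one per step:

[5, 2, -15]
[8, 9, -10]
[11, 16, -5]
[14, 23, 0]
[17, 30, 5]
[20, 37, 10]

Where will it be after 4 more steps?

[32, 65, 30]

The position changes by [+3, +7, +5] every step.
step 6: [20, 37, 10] + [+3, +7, +5] → [23, 44, 15]
step 7: [23, 44, 15] + [+3, +7, +5] → [26, 51, 20]
step 8: [26, 51, 20] + [+3, +7, +5] → [29, 58, 25]
step 9: [29, 58, 25] + [+3, +7, +5] → [32, 65, 30]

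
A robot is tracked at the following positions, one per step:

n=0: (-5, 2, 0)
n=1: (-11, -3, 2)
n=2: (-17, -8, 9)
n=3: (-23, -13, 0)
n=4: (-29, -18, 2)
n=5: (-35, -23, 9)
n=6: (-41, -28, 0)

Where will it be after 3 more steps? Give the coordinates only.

(-59, -43, 0)

The first coordinate changes by -6 each step, so at step 9 it is -5 + 9·(-6) = -59.
The second coordinate changes by -5 each step, so at step 9 it is 2 + 9·(-5) = -43.
The third coordinate repeats the cycle [0, 2, 9] with period 3; step 9 mod 3 = 0, giving 0.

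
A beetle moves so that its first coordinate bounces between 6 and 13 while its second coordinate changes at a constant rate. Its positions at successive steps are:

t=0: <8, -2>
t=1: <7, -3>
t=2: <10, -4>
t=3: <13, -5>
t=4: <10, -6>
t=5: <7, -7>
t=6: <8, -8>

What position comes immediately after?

<11, -9>

The first coordinate travels 3 per step and bounces off the walls at 6 and 13.
  step 7: 8 → 11
The second coordinate changes by -1 each step: at step 7 it is -9.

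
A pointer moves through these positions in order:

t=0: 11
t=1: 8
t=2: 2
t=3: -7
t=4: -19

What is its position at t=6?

Successive displacements: -3, -6, -9, -12 — each changes by -3.
step 5: -19 − 15 → -34
step 6: -34 − 18 → -52

-52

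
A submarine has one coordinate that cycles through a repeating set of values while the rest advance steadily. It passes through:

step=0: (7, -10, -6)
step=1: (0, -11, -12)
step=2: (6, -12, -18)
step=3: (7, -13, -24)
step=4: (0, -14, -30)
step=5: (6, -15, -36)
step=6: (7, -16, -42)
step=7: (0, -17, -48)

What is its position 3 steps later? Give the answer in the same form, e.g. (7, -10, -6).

The first coordinate repeats the cycle [7, 0, 6] with period 3; step 10 mod 3 = 1, giving 0.
The second coordinate changes by -1 each step, so at step 10 it is -10 + 10·(-1) = -20.
The third coordinate changes by -6 each step, so at step 10 it is -6 + 10·(-6) = -66.

(0, -20, -66)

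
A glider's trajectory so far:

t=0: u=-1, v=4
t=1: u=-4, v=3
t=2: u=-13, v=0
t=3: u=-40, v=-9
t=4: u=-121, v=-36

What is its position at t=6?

u=-1093, v=-360

Step-to-step displacements: (-3, -1), (-9, -3), (-27, -9), (-81, -27); each is 3× the previous.
step 5: u=-121, v=-36 + (-243, -81) → u=-364, v=-117
step 6: u=-364, v=-117 + (-729, -243) → u=-1093, v=-360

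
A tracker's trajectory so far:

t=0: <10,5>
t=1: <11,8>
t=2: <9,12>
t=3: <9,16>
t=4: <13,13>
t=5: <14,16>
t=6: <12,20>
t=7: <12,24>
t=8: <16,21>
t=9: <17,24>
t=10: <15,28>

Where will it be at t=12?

Differencing gives <+1,+3>, <-2,+4>, <+0,+4>, <+4,-3>, <+1,+3>, <-2,+4>, <+0,+4>, <+4,-3>, <+1,+3>, <-2,+4>. This is the pattern <+1,+3>, <-2,+4>, <+0,+4>, <+4,-3> repeated.
step 11: apply <+0,+4> → <15,32>
step 12: apply <+4,-3> → <19,29>

<19,29>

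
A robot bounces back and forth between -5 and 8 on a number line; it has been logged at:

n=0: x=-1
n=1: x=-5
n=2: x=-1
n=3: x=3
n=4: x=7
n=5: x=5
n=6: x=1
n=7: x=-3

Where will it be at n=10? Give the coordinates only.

The value reflects between -5 and 8, moving 4 per step.
  step 8: -3 → -3
  step 9: -3 → 1
  step 10: 1 → 5

x=5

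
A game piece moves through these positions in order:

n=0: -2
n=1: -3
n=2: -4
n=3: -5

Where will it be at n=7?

Constant displacement of -1 per step.
step 4: -5 − 1 → -6
step 5: -6 − 1 → -7
step 6: -7 − 1 → -8
step 7: -8 − 1 → -9

-9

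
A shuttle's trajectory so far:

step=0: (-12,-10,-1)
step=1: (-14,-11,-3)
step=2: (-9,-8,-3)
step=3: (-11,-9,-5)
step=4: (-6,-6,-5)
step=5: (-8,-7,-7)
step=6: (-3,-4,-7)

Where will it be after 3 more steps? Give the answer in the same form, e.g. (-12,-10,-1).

Differencing gives (-2,-1,-2), (+5,+3,+0), (-2,-1,-2), (+5,+3,+0), (-2,-1,-2), (+5,+3,+0). This is the pattern (-2,-1,-2), (+5,+3,+0) repeated.
step 7: apply (-2,-1,-2) → (-5,-5,-9)
step 8: apply (+5,+3,+0) → (0,-2,-9)
step 9: apply (-2,-1,-2) → (-2,-3,-11)

(-2,-3,-11)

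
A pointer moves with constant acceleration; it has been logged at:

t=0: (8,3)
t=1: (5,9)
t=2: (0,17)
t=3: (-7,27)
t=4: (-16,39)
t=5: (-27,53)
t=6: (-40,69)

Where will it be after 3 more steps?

Successive displacements: (-3,+6), (-5,+8), (-7,+10), (-9,+12), (-11,+14), (-13,+16) — each changes by (-2,+2).
step 7: (-40,69) + (-15,+18) → (-55,87)
step 8: (-55,87) + (-17,+20) → (-72,107)
step 9: (-72,107) + (-19,+22) → (-91,129)

(-91,129)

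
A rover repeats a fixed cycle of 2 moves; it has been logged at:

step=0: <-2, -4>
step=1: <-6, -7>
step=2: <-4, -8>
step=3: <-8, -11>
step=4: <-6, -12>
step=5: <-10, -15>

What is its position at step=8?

Step-to-step displacements: <-4, -3>, <+2, -1>, <-4, -3>, <+2, -1>, <-4, -3> — a repeating cycle of length 2.
step 6: apply <+2, -1> → <-8, -16>
step 7: apply <-4, -3> → <-12, -19>
step 8: apply <+2, -1> → <-10, -20>

<-10, -20>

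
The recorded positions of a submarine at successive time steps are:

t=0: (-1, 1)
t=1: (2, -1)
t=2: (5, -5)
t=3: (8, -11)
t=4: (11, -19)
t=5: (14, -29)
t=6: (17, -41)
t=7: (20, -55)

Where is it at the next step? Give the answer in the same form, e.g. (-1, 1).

(23, -71)

Taking differences between consecutive positions: (+3, -2), (+3, -4), (+3, -6), (+3, -8), (+3, -10), (+3, -12), (+3, -14). These grow by (+0, -2) each step.
step 8: (20, -55) + (+3, -16) → (23, -71)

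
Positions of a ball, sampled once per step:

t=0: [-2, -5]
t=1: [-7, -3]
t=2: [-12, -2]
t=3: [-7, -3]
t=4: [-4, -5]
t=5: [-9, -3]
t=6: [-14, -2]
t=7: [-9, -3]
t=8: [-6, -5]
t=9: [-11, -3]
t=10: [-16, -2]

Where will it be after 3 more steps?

Step-to-step displacements: [-5, +2], [-5, +1], [+5, -1], [+3, -2], [-5, +2], [-5, +1], [+5, -1], [+3, -2], [-5, +2], [-5, +1] — a repeating cycle of length 4.
step 11: apply [+5, -1] → [-11, -3]
step 12: apply [+3, -2] → [-8, -5]
step 13: apply [-5, +2] → [-13, -3]

[-13, -3]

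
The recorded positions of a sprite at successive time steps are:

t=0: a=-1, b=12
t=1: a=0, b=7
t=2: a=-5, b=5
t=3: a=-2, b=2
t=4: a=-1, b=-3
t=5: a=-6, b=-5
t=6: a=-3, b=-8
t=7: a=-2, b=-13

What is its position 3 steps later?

a=-3, b=-23

The moves between consecutive positions are (+1,-5), (-5,-2), (+3,-3), (+1,-5), (-5,-2), (+3,-3), (+1,-5); they repeat the 3-cycle [(+1,-5), (-5,-2), (+3,-3)].
step 8: apply (-5,-2) → a=-7, b=-15
step 9: apply (+3,-3) → a=-4, b=-18
step 10: apply (+1,-5) → a=-3, b=-23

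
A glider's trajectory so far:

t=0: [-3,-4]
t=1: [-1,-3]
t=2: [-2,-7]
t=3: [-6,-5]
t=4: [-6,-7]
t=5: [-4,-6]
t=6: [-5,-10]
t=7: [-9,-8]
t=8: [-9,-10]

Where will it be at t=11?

[-12,-11]

Differencing gives [+2,+1], [-1,-4], [-4,+2], [+0,-2], [+2,+1], [-1,-4], [-4,+2], [+0,-2]. This is the pattern [+2,+1], [-1,-4], [-4,+2], [+0,-2] repeated.
step 9: apply [+2,+1] → [-7,-9]
step 10: apply [-1,-4] → [-8,-13]
step 11: apply [-4,+2] → [-12,-11]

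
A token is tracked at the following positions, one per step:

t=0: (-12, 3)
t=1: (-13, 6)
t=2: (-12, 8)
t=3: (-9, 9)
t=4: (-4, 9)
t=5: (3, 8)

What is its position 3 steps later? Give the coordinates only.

(36, -1)

First differences are (-1, +3), (+1, +2), (+3, +1), (+5, +0), (+7, -1); their common second difference is (+2, -1) (constant acceleration).
step 6: (3, 8) + (+9, -2) → (12, 6)
step 7: (12, 6) + (+11, -3) → (23, 3)
step 8: (23, 3) + (+13, -4) → (36, -1)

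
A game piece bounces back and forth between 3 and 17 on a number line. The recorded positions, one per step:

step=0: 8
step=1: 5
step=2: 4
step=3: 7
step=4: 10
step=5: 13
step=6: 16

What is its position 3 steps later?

The value travels 3 per step and bounces off the walls at 3 and 17.
  step 7: 16 → 15
  step 8: 15 → 12
  step 9: 12 → 9

9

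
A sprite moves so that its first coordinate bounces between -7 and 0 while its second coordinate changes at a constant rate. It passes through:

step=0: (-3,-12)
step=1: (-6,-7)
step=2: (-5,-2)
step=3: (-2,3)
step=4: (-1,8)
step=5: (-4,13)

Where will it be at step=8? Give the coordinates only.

The first coordinate reflects between -7 and 0, moving 3 per step.
  step 6: -4 → -7
  step 7: -7 → -4
  step 8: -4 → -1
The second coordinate changes by +5 each step: at step 8 it is 28.

(-1,28)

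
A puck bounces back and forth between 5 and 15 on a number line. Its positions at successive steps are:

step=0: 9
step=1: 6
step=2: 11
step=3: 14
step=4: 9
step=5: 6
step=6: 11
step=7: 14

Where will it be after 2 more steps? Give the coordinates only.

The value travels 5 per step and bounces off the walls at 5 and 15.
  step 8: 14 → 9
  step 9: 9 → 6

6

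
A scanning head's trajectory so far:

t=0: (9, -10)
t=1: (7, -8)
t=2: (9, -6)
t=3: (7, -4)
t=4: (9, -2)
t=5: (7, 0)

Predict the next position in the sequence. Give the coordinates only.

First: cycles through 9, 7 every 2 steps. Step 6 lands at position 0 of the cycle → 9.
Second: linear, +2 per step → 2 at step 6.

(9, 2)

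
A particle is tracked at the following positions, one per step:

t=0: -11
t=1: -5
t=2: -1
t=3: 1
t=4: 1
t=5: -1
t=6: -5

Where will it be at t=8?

Taking differences between consecutive positions: +6, +4, +2, +0, -2, -4. These grow by -2 each step.
step 7: -5 − 6 → -11
step 8: -11 − 8 → -19

-19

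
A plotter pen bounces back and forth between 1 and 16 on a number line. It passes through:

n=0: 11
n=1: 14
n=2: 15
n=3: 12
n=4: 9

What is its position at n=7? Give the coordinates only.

The value reflects between 1 and 16, moving 3 per step.
  step 5: 9 → 6
  step 6: 6 → 3
  step 7: 3 → 2

2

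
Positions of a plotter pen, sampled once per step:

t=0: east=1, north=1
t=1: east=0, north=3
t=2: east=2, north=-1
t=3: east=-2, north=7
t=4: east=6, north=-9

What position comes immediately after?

Step-to-step displacements: (-1, +2), (+2, -4), (-4, +8), (+8, -16); each is -2× the previous.
step 5: east=6, north=-9 + (-16, +32) → east=-10, north=23

east=-10, north=23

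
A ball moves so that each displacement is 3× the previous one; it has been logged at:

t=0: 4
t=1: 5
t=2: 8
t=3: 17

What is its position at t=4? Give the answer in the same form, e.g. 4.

Consecutive displacements +1, +3, +9 scale by a factor of 3 each step.
step 4: 17 + 27 → 44

44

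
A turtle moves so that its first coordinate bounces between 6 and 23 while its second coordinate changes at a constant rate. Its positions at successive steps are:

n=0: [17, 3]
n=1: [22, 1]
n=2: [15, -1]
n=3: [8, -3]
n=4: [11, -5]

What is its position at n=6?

[21, -9]

The first coordinate travels 7 per step and bounces off the walls at 6 and 23.
  step 5: 11 → 18
  step 6: 18 → 21
The second coordinate changes by -2 each step: at step 6 it is -9.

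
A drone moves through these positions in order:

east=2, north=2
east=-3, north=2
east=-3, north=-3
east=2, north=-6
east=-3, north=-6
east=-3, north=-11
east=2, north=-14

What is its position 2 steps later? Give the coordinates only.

east=-3, north=-19

Step-to-step displacements: (-5, +0), (+0, -5), (+5, -3), (-5, +0), (+0, -5), (+5, -3) — a repeating cycle of length 3.
step 7: apply (-5, +0) → east=-3, north=-14
step 8: apply (+0, -5) → east=-3, north=-19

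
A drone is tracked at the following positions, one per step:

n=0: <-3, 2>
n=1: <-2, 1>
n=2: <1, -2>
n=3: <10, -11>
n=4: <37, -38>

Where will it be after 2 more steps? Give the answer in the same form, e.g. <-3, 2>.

<361, -362>

Consecutive displacements <+1, -1>, <+3, -3>, <+9, -9>, <+27, -27> scale by a factor of 3 each step.
step 5: <37, -38> + <+81, -81> → <118, -119>
step 6: <118, -119> + <+243, -243> → <361, -362>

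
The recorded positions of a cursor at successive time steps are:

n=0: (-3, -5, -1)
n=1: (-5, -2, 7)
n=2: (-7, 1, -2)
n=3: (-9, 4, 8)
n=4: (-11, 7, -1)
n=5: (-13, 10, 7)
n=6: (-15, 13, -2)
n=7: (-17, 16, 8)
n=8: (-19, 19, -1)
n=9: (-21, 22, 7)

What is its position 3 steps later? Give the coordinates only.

(-27, 31, -1)

First: linear, -2 per step → -27 at step 12.
Second: linear, +3 per step → 31 at step 12.
Third: cycles through -1, 7, -2, 8 every 4 steps. Step 12 lands at position 0 of the cycle → -1.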